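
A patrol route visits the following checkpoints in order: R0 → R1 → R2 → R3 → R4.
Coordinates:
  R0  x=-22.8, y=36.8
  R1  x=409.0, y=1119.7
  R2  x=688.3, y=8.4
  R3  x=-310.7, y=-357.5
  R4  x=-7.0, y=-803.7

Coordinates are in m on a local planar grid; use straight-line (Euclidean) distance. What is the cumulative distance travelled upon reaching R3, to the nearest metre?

Leg distances:
R0→R1: 1165.8 m  (cumulative 1165.8 m)
R1→R2: 1145.9 m  (cumulative 2311.7 m)
R2→R3: 1063.9 m  (cumulative 3375.6 m)
Cumulative distance at R3 ≈ 3376 m.

3376 m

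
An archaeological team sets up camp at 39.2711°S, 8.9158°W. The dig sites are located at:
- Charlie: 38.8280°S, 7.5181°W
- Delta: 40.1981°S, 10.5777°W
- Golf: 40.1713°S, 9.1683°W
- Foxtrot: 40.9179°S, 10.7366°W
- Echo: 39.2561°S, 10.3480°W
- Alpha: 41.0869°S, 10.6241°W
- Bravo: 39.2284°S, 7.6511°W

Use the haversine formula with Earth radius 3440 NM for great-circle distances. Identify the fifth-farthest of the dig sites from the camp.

Distance to each, sorted:
Alpha: 134.3 NM
Foxtrot: 129.5 NM
Delta: 94.8 NM
Charlie: 70.4 NM
Echo: 66.6 NM
Bravo: 58.9 NM
Golf: 55.3 NM
The fifth-farthest is Echo at 66.6 NM.

Echo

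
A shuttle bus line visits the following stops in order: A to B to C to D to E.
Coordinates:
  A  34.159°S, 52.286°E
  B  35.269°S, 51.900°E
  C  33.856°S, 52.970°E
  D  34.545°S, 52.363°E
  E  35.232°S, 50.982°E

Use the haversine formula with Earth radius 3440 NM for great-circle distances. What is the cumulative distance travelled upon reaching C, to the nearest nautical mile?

Leg distances:
A→B: 69.3 NM  (cumulative 69.3 NM)
B→C: 100.0 NM  (cumulative 169.3 NM)
Cumulative distance at C ≈ 169 NM.

169 NM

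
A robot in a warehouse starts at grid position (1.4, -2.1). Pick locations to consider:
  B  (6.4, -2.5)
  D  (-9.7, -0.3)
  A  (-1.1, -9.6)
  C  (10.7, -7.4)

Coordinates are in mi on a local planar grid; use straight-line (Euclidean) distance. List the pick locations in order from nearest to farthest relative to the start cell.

Distances from the start cell:
B (6.4, -2.5): 5.0 mi
A (-1.1, -9.6): 7.9 mi
C (10.7, -7.4): 10.7 mi
D (-9.7, -0.3): 11.2 mi

B, A, C, D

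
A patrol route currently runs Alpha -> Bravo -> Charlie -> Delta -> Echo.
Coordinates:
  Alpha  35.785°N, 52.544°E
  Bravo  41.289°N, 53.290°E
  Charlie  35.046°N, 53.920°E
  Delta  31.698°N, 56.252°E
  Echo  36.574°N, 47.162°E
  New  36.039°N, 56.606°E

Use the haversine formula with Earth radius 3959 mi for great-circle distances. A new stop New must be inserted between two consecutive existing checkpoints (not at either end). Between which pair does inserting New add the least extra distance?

Added distance for inserting New between each consecutive pair:
Alpha–Bravo: 249.9 mi
Bravo–Charlie: 137.5 mi
Charlie–Delta: 198.9 mi
Delta–Echo: 208.5 mi
Smallest added distance is 137.5 mi, inserting between Bravo and Charlie.

between Bravo and Charlie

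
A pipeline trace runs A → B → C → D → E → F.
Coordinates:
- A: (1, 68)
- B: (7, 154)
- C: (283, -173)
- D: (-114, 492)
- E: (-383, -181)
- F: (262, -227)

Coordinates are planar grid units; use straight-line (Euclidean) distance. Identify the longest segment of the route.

C–D

Leg distances:
A→B: 86.2
B→C: 427.9
C→D: 774.5
D→E: 724.8
E→F: 646.6
The longest leg is C–D at 774.5.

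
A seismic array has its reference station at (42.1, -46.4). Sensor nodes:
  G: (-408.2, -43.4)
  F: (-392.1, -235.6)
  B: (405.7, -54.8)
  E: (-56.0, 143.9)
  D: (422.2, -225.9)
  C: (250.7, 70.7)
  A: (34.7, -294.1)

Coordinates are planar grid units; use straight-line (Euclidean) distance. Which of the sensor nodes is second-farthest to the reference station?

Distances from the reference station ((42.1, -46.4)):
F: 473.6
G: 450.3
D: 420.4
B: 363.7
A: 247.8
C: 239.2
E: 214.1
The second-farthest is G at 450.3.

G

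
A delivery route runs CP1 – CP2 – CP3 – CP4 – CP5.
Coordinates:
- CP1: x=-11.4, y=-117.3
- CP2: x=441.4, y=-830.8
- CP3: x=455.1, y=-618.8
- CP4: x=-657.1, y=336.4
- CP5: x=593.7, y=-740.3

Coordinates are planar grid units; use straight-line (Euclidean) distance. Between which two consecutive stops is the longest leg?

Leg distances:
CP1→CP2: 845.1
CP2→CP3: 212.4
CP3→CP4: 1466.1
CP4→CP5: 1650.4
The longest leg is CP4–CP5 at 1650.4.

CP4–CP5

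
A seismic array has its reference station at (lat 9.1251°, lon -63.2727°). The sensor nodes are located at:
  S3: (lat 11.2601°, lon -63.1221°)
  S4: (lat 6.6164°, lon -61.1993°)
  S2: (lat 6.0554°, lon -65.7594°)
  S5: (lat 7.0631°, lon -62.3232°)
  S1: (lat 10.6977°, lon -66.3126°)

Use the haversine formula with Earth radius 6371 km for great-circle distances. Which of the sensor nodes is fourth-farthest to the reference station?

Distance to each, sorted:
S2: 437.7 km
S1: 376.1 km
S4: 360.5 km
S5: 252.0 km
S3: 238.0 km
The fourth-farthest is S5 at 252.0 km.

S5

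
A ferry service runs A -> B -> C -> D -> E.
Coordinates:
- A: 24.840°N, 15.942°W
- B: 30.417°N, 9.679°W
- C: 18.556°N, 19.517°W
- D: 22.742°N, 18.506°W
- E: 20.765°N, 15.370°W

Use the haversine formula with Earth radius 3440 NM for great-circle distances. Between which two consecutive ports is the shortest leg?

Leg distances:
A→B: 472.1 NM
B→C: 891.2 NM
C→D: 257.7 NM
D→E: 211.3 NM
The shortest leg is D–E at 211.3 NM.

D–E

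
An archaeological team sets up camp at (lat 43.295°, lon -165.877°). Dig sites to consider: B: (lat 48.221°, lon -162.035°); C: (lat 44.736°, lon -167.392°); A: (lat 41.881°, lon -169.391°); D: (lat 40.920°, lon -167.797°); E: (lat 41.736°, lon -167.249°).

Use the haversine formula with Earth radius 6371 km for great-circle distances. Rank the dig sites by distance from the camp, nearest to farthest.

C, E, D, A, B

Computing each great-circle distance from (lat 43.295°, lon -165.877°):
C (lat 44.736°, lon -167.392°): 200.9 km
E (lat 41.736°, lon -167.249°): 206.6 km
D (lat 40.920°, lon -167.797°): 307.9 km
A (lat 41.881°, lon -169.391°): 327.8 km
B (lat 48.221°, lon -162.035°): 623.4 km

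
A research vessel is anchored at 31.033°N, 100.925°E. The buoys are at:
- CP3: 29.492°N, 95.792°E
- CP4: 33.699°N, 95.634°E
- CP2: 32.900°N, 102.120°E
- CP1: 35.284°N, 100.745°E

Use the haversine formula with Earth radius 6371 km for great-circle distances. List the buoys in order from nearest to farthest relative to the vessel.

CP2, CP1, CP3, CP4

Computing each great-circle distance from 31.033°N, 100.925°E:
CP2 32.900°N, 102.120°E: 236.2 km
CP1 35.284°N, 100.745°E: 473.0 km
CP3 29.492°N, 95.792°E: 521.8 km
CP4 33.699°N, 95.634°E: 578.5 km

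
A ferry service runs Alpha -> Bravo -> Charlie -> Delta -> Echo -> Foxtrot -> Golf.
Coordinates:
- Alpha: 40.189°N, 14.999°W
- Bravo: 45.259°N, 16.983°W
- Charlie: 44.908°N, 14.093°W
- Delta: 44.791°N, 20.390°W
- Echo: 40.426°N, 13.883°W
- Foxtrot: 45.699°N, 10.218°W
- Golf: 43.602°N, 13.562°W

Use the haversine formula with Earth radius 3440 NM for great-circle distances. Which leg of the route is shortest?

Leg distances:
Alpha→Bravo: 316.7 NM
Bravo→Charlie: 124.3 NM
Charlie→Delta: 268.1 NM
Delta→Echo: 388.8 NM
Echo→Foxtrot: 355.0 NM
Foxtrot→Golf: 190.4 NM
The shortest leg is Bravo–Charlie at 124.3 NM.

Bravo–Charlie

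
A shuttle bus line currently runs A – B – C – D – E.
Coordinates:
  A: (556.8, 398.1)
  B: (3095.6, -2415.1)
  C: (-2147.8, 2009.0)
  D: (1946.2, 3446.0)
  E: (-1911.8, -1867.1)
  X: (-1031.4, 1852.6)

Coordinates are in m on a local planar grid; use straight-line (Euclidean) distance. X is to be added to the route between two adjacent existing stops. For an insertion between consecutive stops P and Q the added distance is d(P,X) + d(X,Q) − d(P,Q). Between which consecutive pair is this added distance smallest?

Added distance for inserting X between each consecutive pair:
A–B: 4301.0 m
B–C: 203.6 m
C–D: 165.6 m
D–E: 633.5 m
Smallest added distance is 165.6 m, inserting between C and D.

between C and D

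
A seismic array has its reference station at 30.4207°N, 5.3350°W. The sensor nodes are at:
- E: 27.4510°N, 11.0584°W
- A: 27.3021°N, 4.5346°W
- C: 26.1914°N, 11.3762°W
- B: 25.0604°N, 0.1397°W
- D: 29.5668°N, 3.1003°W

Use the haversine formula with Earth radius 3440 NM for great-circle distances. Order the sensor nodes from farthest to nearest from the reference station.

Distance from the reference station at 30.4207°N, 5.3350°W to each:
B 25.0604°N, 0.1397°W: 423.9 NM
C 26.1914°N, 11.3762°W: 407.9 NM
E 27.4510°N, 11.0584°W: 349.5 NM
A 27.3021°N, 4.5346°W: 191.9 NM
D 29.5668°N, 3.1003°W: 127.0 NM

B, C, E, A, D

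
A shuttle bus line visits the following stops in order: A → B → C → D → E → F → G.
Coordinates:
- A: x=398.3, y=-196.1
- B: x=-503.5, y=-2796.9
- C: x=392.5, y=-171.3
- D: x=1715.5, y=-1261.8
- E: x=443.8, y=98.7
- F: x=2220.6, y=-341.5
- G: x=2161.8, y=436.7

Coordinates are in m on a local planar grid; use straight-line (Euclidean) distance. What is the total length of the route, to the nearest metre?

Leg distances:
A→B: 2752.7 m  (cumulative 2752.7 m)
B→C: 2774.3 m  (cumulative 5527.0 m)
C→D: 1714.5 m  (cumulative 7241.5 m)
D→E: 1862.3 m  (cumulative 9103.8 m)
E→F: 1830.5 m  (cumulative 10934.3 m)
F→G: 780.4 m  (cumulative 11714.7 m)
Total route length ≈ 11715 m.

11715 m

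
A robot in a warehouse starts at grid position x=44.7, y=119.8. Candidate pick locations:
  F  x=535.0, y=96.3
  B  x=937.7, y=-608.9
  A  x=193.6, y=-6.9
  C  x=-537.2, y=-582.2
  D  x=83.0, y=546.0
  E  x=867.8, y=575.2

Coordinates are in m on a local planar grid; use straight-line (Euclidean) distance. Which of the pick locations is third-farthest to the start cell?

C

Distances from the start cell (x=44.7, y=119.8):
B: 1152.6 m
E: 940.7 m
C: 911.8 m
F: 490.9 m
D: 427.9 m
A: 195.5 m
The third-farthest is C at 911.8 m.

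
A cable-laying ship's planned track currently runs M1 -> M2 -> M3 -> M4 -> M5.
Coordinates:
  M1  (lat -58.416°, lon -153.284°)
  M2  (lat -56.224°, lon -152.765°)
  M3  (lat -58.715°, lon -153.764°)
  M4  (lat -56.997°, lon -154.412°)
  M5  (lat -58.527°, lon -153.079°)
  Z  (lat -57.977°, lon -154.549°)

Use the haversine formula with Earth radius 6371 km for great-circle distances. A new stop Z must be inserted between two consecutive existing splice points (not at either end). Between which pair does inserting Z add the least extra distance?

Added distance for inserting Z between each consecutive pair:
M1–M2: 65.7 km
M2–M3: 33.3 km
M3–M4: 8.4 km
M4–M5: 27.2 km
Smallest added distance is 8.4 km, inserting between M3 and M4.

between M3 and M4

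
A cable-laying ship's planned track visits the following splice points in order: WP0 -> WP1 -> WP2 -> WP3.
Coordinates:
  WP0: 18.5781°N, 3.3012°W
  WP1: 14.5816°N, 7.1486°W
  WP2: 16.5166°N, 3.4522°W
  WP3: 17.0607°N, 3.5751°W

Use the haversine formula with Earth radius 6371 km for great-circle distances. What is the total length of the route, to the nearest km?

1117 km

Leg distances:
WP0→WP1: 604.6 km  (cumulative 604.6 km)
WP1→WP2: 450.6 km  (cumulative 1055.2 km)
WP2→WP3: 61.9 km  (cumulative 1117.1 km)
Total route length ≈ 1117 km.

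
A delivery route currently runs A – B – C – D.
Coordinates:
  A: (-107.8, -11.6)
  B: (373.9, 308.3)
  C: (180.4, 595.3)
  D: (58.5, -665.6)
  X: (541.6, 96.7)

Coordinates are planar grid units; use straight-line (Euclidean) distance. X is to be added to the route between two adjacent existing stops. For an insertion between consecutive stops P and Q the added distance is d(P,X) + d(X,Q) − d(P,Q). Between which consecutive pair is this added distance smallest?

between C and D

Added distance for inserting X between each consecutive pair:
A–B: 350.1
B–C: 539.5
C–D: 251.4
Smallest added distance is 251.4, inserting between C and D.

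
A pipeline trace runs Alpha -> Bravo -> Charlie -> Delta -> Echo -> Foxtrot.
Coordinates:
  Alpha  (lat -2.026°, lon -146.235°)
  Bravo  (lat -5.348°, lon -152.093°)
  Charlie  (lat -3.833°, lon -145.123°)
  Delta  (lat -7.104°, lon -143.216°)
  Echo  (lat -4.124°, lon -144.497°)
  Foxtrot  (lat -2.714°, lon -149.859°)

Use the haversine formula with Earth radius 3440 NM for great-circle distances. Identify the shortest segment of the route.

Delta–Echo

Leg distances:
Alpha→Bravo: 403.7 NM
Bravo→Charlie: 426.9 NM
Charlie→Delta: 227.1 NM
Delta→Echo: 194.6 NM
Echo→Foxtrot: 332.3 NM
The shortest leg is Delta–Echo at 194.6 NM.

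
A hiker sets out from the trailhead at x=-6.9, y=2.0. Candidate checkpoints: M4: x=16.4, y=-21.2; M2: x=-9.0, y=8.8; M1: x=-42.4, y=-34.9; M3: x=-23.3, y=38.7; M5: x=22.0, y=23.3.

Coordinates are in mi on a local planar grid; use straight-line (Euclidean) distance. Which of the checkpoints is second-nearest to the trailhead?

Distances from the trailhead (x=-6.9, y=2.0):
M2: 7.1 mi
M4: 32.9 mi
M5: 35.9 mi
M3: 40.2 mi
M1: 51.2 mi
The second-nearest is M4 at 32.9 mi.

M4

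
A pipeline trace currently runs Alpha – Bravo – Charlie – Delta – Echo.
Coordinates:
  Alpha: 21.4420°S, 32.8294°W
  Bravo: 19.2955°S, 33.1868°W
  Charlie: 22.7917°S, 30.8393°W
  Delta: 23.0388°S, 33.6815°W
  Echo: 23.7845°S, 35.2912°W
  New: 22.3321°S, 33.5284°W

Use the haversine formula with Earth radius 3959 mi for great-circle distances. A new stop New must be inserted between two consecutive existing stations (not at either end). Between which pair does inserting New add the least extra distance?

between Charlie and Delta

Added distance for inserting New between each consecutive pair:
Alpha–Bravo: 137.0 mi
Bravo–Charlie: 100.4 mi
Charlie–Delta: 42.6 mi
Delta–Echo: 85.9 mi
Smallest added distance is 42.6 mi, inserting between Charlie and Delta.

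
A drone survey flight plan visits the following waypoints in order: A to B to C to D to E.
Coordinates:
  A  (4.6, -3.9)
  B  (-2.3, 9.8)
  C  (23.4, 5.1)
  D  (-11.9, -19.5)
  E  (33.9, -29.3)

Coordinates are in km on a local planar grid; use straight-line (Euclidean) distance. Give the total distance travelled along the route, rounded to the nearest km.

Leg distances:
A→B: 15.3 km  (cumulative 15.3 km)
B→C: 26.1 km  (cumulative 41.5 km)
C→D: 43.0 km  (cumulative 84.5 km)
D→E: 46.8 km  (cumulative 131.3 km)
Total route length ≈ 131 km.

131 km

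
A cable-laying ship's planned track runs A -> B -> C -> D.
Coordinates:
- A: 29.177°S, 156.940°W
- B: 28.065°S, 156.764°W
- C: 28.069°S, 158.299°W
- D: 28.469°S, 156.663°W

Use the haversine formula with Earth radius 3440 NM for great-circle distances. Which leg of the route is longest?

Leg distances:
A→B: 67.4 NM
B→C: 81.3 NM
C→D: 89.8 NM
The longest leg is C–D at 89.8 NM.

C–D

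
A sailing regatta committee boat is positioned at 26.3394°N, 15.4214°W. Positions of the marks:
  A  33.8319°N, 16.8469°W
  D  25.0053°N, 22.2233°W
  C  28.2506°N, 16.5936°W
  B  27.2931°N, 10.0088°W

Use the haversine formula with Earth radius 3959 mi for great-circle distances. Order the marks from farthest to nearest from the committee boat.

A, D, B, C

Computing each great-circle distance from 26.3394°N, 15.4214°W:
A 33.8319°N, 16.8469°W: 524.7 mi
D 25.0053°N, 22.2233°W: 433.5 mi
B 27.2931°N, 10.0088°W: 340.2 mi
C 28.2506°N, 16.5936°W: 150.4 mi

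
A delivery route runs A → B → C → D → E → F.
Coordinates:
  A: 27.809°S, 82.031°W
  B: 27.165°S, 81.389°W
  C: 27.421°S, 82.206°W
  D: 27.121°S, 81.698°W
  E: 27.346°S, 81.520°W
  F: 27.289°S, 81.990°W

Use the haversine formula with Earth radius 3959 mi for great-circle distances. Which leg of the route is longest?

A–B

Leg distances:
A→B: 59.4 mi
B→C: 53.2 mi
C→D: 37.5 mi
D→E: 19.0 mi
E→F: 29.1 mi
The longest leg is A–B at 59.4 mi.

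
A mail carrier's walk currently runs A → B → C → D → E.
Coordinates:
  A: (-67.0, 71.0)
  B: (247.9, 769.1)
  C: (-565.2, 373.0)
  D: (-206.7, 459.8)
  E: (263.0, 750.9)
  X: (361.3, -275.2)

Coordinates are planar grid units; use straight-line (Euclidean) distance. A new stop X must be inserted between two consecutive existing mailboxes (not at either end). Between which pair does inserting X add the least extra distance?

between A and B

Added distance for inserting X between each consecutive pair:
A–B: 835.3
B–C: 1276.7
C–D: 1690.8
D–E: 1407.1
Smallest added distance is 835.3, inserting between A and B.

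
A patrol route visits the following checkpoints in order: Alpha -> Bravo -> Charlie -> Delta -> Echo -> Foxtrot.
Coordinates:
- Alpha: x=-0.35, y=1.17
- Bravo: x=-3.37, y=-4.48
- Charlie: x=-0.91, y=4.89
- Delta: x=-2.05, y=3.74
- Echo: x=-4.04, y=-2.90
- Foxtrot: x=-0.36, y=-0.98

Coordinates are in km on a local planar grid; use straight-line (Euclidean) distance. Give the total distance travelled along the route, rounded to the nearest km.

Leg distances:
Alpha→Bravo: 6.4 km  (cumulative 6.4 km)
Bravo→Charlie: 9.7 km  (cumulative 16.1 km)
Charlie→Delta: 1.6 km  (cumulative 17.7 km)
Delta→Echo: 6.9 km  (cumulative 24.6 km)
Echo→Foxtrot: 4.2 km  (cumulative 28.8 km)
Total route length ≈ 29 km.

29 km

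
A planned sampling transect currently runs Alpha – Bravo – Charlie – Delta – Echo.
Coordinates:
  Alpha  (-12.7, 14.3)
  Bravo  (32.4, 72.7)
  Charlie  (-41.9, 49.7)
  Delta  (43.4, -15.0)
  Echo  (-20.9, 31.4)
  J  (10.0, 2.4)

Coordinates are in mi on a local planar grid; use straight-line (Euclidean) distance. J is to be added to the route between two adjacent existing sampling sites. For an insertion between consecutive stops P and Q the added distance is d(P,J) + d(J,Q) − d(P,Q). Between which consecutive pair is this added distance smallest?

Added distance for inserting J between each consecutive pair:
Alpha–Bravo: 25.6 mi
Bravo–Charlie: 66.2 mi
Charlie–Delta: 0.8 mi
Delta–Echo: 0.7 mi
Smallest added distance is 0.7 mi, inserting between Delta and Echo.

between Delta and Echo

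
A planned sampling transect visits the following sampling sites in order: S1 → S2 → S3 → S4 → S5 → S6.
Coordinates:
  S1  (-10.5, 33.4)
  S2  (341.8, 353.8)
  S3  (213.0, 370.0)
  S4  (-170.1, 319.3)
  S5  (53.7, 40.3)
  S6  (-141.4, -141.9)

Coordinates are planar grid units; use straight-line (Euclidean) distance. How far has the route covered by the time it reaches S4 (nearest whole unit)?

992

Leg distances:
S1→S2: 476.2  (cumulative 476.2)
S2→S3: 129.8  (cumulative 606.0)
S3→S4: 386.4  (cumulative 992.5)
Cumulative distance at S4 ≈ 992.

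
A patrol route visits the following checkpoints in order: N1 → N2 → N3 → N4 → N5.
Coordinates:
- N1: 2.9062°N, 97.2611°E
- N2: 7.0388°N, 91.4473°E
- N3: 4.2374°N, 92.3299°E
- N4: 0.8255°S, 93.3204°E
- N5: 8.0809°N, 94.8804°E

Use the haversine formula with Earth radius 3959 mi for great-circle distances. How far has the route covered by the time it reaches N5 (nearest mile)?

1676 mi

Leg distances:
N1→N2: 491.6 mi  (cumulative 491.6 mi)
N2→N3: 202.9 mi  (cumulative 694.4 mi)
N3→N4: 356.5 mi  (cumulative 1050.9 mi)
N4→N5: 624.7 mi  (cumulative 1675.6 mi)
Cumulative distance at N5 ≈ 1676 mi.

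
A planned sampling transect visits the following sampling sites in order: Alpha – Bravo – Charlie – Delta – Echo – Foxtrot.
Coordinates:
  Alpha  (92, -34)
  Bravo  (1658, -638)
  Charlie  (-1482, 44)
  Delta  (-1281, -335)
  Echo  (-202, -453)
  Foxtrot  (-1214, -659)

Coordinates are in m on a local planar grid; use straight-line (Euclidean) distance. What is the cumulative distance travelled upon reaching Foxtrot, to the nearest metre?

7439 m

Leg distances:
Alpha→Bravo: 1678.4 m  (cumulative 1678.4 m)
Bravo→Charlie: 3213.2 m  (cumulative 4891.7 m)
Charlie→Delta: 429.0 m  (cumulative 5320.7 m)
Delta→Echo: 1085.4 m  (cumulative 6406.1 m)
Echo→Foxtrot: 1032.8 m  (cumulative 7438.8 m)
Cumulative distance at Foxtrot ≈ 7439 m.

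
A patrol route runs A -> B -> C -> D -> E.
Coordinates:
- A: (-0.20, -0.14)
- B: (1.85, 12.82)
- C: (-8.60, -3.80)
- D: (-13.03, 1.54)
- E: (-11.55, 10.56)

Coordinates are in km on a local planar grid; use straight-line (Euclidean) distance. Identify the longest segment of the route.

B–C

Leg distances:
A→B: 13.1 km
B→C: 19.6 km
C→D: 6.9 km
D→E: 9.1 km
The longest leg is B–C at 19.6 km.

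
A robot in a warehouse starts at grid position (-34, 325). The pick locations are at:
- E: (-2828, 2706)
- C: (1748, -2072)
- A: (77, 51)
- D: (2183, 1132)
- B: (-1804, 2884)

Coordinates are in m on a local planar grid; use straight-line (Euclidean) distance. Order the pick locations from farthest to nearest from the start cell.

E, B, C, D, A

Distance from the start cell at (-34, 325) to each:
E (-2828, 2706): 3670.9 m
B (-1804, 2884): 3111.5 m
C (1748, -2072): 2986.8 m
D (2183, 1132): 2359.3 m
A (77, 51): 295.6 m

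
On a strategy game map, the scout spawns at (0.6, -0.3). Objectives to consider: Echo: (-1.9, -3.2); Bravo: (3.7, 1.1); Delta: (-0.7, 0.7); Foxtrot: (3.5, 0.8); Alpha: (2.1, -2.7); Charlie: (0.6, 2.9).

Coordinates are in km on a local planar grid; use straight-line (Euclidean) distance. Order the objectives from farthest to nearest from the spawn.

Echo, Bravo, Charlie, Foxtrot, Alpha, Delta

Distance from the spawn at (0.6, -0.3) to each:
Echo (-1.9, -3.2): 3.8 km
Bravo (3.7, 1.1): 3.4 km
Charlie (0.6, 2.9): 3.2 km
Foxtrot (3.5, 0.8): 3.1 km
Alpha (2.1, -2.7): 2.8 km
Delta (-0.7, 0.7): 1.6 km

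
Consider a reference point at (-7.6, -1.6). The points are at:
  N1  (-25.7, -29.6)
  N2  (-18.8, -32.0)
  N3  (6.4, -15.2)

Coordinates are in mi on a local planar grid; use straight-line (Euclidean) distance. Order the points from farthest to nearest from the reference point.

Distances from the reference point:
N1 (-25.7, -29.6): 33.3 mi
N2 (-18.8, -32.0): 32.4 mi
N3 (6.4, -15.2): 19.5 mi

N1, N2, N3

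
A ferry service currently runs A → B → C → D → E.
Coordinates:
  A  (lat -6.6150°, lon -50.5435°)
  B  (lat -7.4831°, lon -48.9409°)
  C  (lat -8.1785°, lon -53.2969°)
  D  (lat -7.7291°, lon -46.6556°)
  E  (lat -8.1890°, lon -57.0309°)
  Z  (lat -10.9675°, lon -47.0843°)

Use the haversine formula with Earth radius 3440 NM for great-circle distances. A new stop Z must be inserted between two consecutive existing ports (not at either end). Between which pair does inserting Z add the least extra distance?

Added distance for inserting Z between each consecutive pair:
A–B: 459.8 NM
B–C: 378.0 NM
C–D: 204.4 NM
D–E: 190.5 NM
Smallest added distance is 190.5 NM, inserting between D and E.

between D and E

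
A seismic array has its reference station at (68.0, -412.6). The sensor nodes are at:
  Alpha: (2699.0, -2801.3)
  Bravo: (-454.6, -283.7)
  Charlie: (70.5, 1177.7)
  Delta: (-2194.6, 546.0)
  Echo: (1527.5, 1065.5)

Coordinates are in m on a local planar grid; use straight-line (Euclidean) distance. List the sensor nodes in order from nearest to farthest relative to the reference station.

Computing each straight-line distance from (68.0, -412.6):
Bravo (-454.6, -283.7): 538.3 m
Charlie (70.5, 1177.7): 1590.3 m
Echo (1527.5, 1065.5): 2077.2 m
Delta (-2194.6, 546.0): 2457.3 m
Alpha (2699.0, -2801.3): 3553.6 m

Bravo, Charlie, Echo, Delta, Alpha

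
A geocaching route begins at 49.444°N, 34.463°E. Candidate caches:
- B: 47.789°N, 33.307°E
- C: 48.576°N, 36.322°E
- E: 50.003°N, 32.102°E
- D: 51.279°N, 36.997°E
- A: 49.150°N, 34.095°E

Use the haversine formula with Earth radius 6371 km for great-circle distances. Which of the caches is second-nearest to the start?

C

Distance to each, sorted:
A: 42.2 km
C: 166.4 km
E: 180.7 km
B: 202.7 km
D: 271.9 km
The second-nearest is C at 166.4 km.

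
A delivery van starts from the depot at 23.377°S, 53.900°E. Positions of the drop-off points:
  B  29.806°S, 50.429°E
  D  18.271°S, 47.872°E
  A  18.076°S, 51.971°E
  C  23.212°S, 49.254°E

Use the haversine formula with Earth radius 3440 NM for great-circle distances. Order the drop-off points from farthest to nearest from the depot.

Distance from the depot at 23.377°S, 53.900°E to each:
D 18.271°S, 47.872°E: 456.4 NM
B 29.806°S, 50.429°E: 428.5 NM
A 18.076°S, 51.971°E: 336.2 NM
C 23.212°S, 49.254°E: 256.4 NM

D, B, A, C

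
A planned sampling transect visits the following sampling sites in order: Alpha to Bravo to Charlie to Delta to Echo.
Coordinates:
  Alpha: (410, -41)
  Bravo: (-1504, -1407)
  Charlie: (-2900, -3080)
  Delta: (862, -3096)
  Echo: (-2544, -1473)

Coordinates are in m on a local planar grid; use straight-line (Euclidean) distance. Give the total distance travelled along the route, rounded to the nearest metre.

12065 m

Leg distances:
Alpha→Bravo: 2351.5 m  (cumulative 2351.5 m)
Bravo→Charlie: 2178.9 m  (cumulative 4530.4 m)
Charlie→Delta: 3762.0 m  (cumulative 8292.4 m)
Delta→Echo: 3772.9 m  (cumulative 12065.3 m)
Total route length ≈ 12065 m.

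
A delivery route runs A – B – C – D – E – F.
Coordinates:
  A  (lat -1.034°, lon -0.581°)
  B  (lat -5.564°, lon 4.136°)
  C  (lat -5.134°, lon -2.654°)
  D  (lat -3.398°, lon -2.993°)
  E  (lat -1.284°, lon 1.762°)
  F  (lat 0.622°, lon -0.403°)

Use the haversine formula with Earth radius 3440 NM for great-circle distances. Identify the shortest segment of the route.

C–D

Leg distances:
A→B: 392.3 NM
B→C: 406.7 NM
C→D: 106.2 NM
D→E: 312.2 NM
E→F: 173.2 NM
The shortest leg is C–D at 106.2 NM.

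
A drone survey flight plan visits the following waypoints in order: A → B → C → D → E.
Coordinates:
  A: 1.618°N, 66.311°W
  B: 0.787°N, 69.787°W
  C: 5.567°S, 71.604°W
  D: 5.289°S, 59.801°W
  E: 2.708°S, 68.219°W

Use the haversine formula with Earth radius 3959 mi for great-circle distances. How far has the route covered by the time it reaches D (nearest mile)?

1516 mi

Leg distances:
A→B: 246.9 mi  (cumulative 246.9 mi)
B→C: 456.6 mi  (cumulative 703.5 mi)
C→D: 812.1 mi  (cumulative 1515.6 mi)
Cumulative distance at D ≈ 1516 mi.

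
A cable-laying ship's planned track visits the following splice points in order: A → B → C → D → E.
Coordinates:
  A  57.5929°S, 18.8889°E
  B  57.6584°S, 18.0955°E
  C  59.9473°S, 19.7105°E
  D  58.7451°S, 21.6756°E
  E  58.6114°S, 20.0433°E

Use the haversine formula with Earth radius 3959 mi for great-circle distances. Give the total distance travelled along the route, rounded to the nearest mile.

Leg distances:
A→B: 29.7 mi  (cumulative 29.7 mi)
B→C: 168.4 mi  (cumulative 198.1 mi)
C→D: 108.1 mi  (cumulative 306.2 mi)
D→E: 59.4 mi  (cumulative 365.6 mi)
Total route length ≈ 366 mi.

366 mi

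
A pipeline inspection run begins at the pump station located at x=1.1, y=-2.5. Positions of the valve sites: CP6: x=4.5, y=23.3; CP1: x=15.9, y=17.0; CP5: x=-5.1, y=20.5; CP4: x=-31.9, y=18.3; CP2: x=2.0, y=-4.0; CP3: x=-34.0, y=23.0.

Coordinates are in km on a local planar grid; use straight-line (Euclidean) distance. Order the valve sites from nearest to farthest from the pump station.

Distance from the pump station at x=1.1, y=-2.5 to each:
CP2 x=2.0, y=-4.0: 1.7 km
CP5 x=-5.1, y=20.5: 23.8 km
CP1 x=15.9, y=17.0: 24.5 km
CP6 x=4.5, y=23.3: 26.0 km
CP4 x=-31.9, y=18.3: 39.0 km
CP3 x=-34.0, y=23.0: 43.4 km

CP2, CP5, CP1, CP6, CP4, CP3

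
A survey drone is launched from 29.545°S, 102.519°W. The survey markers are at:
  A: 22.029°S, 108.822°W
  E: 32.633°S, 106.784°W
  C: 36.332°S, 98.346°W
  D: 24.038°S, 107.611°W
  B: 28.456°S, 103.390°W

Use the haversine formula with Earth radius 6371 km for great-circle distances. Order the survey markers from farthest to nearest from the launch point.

A, C, D, E, B

Distance from the launch point at 29.545°S, 102.519°W to each:
A 22.029°S, 108.822°W: 1046.7 km
C 36.332°S, 98.346°W: 849.0 km
D 24.038°S, 107.611°W: 793.8 km
E 32.633°S, 106.784°W: 531.7 km
B 28.456°S, 103.390°W: 147.8 km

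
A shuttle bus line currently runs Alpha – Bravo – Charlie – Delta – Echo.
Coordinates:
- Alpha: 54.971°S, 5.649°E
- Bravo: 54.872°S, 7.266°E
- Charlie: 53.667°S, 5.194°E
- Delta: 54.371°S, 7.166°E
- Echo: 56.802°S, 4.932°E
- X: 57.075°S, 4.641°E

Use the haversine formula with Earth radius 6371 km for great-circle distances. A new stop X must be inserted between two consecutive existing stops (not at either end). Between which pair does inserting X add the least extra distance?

between Delta and Echo

Added distance for inserting X between each consecutive pair:
Alpha–Bravo: 432.6 km
Bravo–Charlie: 485.1 km
Charlie–Delta: 569.5 km
Delta–Echo: 70.2 km
Smallest added distance is 70.2 km, inserting between Delta and Echo.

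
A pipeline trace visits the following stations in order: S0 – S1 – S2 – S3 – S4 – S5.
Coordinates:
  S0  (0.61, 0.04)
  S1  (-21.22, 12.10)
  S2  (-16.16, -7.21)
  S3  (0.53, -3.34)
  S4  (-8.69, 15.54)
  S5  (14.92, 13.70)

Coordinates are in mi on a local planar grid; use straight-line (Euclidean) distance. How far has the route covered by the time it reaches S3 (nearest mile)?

Leg distances:
S0→S1: 24.9 mi  (cumulative 24.9 mi)
S1→S2: 20.0 mi  (cumulative 44.9 mi)
S2→S3: 17.1 mi  (cumulative 62.0 mi)
Cumulative distance at S3 ≈ 62 mi.

62 mi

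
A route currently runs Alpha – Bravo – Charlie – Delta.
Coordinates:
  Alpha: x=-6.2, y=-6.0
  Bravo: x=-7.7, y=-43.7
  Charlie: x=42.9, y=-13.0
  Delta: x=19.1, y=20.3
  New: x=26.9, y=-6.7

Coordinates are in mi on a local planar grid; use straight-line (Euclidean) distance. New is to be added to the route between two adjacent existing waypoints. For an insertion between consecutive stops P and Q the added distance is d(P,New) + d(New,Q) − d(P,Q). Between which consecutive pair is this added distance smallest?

between Charlie and Delta

Added distance for inserting New between each consecutive pair:
Alpha–Bravo: 46.0 mi
Bravo–Charlie: 8.7 mi
Charlie–Delta: 4.4 mi
Smallest added distance is 4.4 mi, inserting between Charlie and Delta.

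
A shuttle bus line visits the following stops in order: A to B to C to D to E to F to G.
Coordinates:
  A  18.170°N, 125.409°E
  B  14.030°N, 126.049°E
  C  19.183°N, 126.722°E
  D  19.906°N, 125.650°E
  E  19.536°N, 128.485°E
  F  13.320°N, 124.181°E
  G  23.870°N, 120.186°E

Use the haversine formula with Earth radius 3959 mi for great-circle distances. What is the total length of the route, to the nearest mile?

2210 mi

Leg distances:
A→B: 289.2 mi  (cumulative 289.2 mi)
B→C: 358.8 mi  (cumulative 648.0 mi)
C→D: 85.8 mi  (cumulative 733.9 mi)
D→E: 186.2 mi  (cumulative 920.0 mi)
E→F: 515.5 mi  (cumulative 1435.5 mi)
F→G: 774.3 mi  (cumulative 2209.9 mi)
Total route length ≈ 2210 mi.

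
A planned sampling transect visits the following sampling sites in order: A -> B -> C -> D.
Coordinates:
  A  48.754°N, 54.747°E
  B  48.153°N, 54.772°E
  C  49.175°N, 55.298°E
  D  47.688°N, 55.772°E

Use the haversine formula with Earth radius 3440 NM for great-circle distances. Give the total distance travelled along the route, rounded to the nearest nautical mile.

Leg distances:
A→B: 36.1 NM  (cumulative 36.1 NM)
B→C: 64.8 NM  (cumulative 100.9 NM)
C→D: 91.3 NM  (cumulative 192.2 NM)
Total route length ≈ 192 NM.

192 NM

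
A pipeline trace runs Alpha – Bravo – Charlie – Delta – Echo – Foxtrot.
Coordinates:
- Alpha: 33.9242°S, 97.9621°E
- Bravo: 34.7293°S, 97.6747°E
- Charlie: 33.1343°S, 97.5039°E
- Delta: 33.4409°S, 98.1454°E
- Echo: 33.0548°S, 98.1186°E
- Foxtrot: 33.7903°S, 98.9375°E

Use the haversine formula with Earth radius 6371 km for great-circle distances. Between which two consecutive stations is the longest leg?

Bravo–Charlie

Leg distances:
Alpha→Bravo: 93.3 km
Bravo→Charlie: 178.1 km
Charlie→Delta: 68.7 km
Delta→Echo: 43.0 km
Echo→Foxtrot: 111.6 km
The longest leg is Bravo–Charlie at 178.1 km.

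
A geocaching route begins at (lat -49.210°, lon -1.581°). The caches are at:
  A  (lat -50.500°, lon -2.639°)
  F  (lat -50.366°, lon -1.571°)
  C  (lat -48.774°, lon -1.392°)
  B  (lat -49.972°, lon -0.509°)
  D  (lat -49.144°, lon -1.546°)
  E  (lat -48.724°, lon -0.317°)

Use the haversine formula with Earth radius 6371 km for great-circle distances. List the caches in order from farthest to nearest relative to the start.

A, F, B, E, C, D

Distance from the start at (lat -49.210°, lon -1.581°) to each:
A (lat -50.500°, lon -2.639°): 162.3 km
F (lat -50.366°, lon -1.571°): 128.5 km
B (lat -49.972°, lon -0.509°): 114.7 km
E (lat -48.724°, lon -0.317°): 106.9 km
C (lat -48.774°, lon -1.392°): 50.4 km
D (lat -49.144°, lon -1.546°): 7.8 km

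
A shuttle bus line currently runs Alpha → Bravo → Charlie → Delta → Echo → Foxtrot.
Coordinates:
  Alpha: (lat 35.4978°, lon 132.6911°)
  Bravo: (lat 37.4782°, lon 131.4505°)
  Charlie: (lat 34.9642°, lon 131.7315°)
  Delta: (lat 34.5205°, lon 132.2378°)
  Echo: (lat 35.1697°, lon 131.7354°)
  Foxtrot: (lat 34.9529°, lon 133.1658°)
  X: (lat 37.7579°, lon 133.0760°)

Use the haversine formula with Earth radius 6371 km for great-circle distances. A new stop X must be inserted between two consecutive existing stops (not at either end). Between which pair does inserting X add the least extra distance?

Added distance for inserting X between each consecutive pair:
Alpha–Bravo: 153.6 km
Bravo–Charlie: 199.0 km
Charlie–Delta: 633.3 km
Delta–Echo: 594.0 km
Echo–Foxtrot: 491.4 km
Smallest added distance is 153.6 km, inserting between Alpha and Bravo.

between Alpha and Bravo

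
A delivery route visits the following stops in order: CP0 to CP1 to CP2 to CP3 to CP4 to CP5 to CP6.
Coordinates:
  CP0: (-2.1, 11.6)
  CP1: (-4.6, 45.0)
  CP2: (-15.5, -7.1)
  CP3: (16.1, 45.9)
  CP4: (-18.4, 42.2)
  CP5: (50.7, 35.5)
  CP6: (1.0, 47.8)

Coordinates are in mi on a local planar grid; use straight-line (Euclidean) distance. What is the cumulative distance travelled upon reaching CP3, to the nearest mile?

148 mi

Leg distances:
CP0→CP1: 33.5 mi  (cumulative 33.5 mi)
CP1→CP2: 53.2 mi  (cumulative 86.7 mi)
CP2→CP3: 61.7 mi  (cumulative 148.4 mi)
Cumulative distance at CP3 ≈ 148 mi.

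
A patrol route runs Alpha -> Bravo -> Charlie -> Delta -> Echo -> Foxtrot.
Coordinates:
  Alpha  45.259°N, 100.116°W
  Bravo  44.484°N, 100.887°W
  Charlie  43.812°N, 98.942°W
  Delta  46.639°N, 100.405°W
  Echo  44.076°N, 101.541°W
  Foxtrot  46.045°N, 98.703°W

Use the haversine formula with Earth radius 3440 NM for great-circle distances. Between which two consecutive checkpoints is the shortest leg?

Alpha–Bravo

Leg distances:
Alpha→Bravo: 56.9 NM
Bravo→Charlie: 93.0 NM
Charlie→Delta: 180.6 NM
Delta→Echo: 161.2 NM
Echo→Foxtrot: 168.7 NM
The shortest leg is Alpha–Bravo at 56.9 NM.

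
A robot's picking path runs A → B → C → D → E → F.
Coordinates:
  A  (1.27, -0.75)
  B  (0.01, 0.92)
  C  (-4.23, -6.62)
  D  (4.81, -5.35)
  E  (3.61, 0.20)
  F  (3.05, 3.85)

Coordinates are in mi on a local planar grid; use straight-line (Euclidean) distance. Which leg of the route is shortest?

A–B

Leg distances:
A→B: 2.1 mi
B→C: 8.7 mi
C→D: 9.1 mi
D→E: 5.7 mi
E→F: 3.7 mi
The shortest leg is A–B at 2.1 mi.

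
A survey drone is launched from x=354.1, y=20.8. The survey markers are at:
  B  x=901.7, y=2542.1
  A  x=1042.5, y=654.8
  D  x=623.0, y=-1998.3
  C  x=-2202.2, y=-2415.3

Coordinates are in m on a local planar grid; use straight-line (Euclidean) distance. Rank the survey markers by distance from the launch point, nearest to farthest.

Computing each straight-line distance from x=354.1, y=20.8:
A x=1042.5, y=654.8: 935.9 m
D x=623.0, y=-1998.3: 2036.9 m
B x=901.7, y=2542.1: 2580.1 m
C x=-2202.2, y=-2415.3: 3531.2 m

A, D, B, C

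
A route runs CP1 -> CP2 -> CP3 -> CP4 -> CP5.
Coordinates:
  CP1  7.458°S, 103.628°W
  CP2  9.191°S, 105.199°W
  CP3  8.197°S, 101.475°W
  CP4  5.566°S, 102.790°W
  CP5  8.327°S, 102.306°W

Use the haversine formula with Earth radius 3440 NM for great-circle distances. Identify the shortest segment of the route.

CP1–CP2

Leg distances:
CP1→CP2: 139.8 NM
CP2→CP3: 228.9 NM
CP3→CP4: 176.3 NM
CP4→CP5: 168.3 NM
The shortest leg is CP1–CP2 at 139.8 NM.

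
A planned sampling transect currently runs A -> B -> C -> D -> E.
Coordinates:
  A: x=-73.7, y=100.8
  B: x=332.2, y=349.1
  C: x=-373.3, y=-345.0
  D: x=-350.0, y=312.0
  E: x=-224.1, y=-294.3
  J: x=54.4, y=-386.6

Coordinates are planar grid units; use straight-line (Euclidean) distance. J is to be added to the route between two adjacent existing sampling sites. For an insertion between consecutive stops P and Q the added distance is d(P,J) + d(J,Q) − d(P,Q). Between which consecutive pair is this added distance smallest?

between B and C

Added distance for inserting J between each consecutive pair:
A–B: 814.5
B–C: 226.4
C–D: 579.5
D–E: 481.4
Smallest added distance is 226.4, inserting between B and C.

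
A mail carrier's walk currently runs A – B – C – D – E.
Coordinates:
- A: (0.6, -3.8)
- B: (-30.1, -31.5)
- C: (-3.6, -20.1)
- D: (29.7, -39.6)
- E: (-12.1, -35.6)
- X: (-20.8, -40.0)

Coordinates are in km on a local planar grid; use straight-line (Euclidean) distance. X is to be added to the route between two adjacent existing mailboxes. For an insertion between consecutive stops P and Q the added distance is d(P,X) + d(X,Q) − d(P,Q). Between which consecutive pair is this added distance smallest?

Added distance for inserting X between each consecutive pair:
A–B: 13.3 km
B–C: 10.1 km
C–D: 38.2 km
D–E: 18.3 km
Smallest added distance is 10.1 km, inserting between B and C.

between B and C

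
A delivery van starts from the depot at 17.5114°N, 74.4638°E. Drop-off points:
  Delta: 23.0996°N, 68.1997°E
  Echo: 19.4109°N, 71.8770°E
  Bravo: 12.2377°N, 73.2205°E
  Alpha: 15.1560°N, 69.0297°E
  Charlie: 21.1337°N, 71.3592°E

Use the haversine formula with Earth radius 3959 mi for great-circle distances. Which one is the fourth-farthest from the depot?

Distance to each, sorted:
Delta: 560.1 mi
Alpha: 395.3 mi
Bravo: 373.7 mi
Charlie: 321.9 mi
Echo: 214.4 mi
The fourth-farthest is Charlie at 321.9 mi.

Charlie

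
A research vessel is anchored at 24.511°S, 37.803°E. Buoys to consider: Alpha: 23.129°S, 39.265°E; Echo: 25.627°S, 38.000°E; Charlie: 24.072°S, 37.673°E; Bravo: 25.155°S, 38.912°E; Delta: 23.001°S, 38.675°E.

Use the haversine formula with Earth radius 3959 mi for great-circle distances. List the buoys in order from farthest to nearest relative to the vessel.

Alpha, Delta, Bravo, Echo, Charlie

Distance from the vessel at 24.511°S, 37.803°E to each:
Alpha 23.129°S, 39.265°E: 132.9 mi
Delta 23.001°S, 38.675°E: 118.0 mi
Bravo 25.155°S, 38.912°E: 82.6 mi
Echo 25.627°S, 38.000°E: 78.1 mi
Charlie 24.072°S, 37.673°E: 31.4 mi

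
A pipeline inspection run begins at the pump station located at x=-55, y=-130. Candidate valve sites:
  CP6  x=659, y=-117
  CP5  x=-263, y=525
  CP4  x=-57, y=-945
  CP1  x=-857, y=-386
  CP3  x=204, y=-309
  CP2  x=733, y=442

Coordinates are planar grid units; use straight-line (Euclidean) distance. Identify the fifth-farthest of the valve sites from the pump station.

Distance to each, sorted:
CP2: 973.7
CP1: 841.9
CP4: 815.0
CP6: 714.1
CP5: 687.2
CP3: 314.8
The fifth-farthest is CP5 at 687.2.

CP5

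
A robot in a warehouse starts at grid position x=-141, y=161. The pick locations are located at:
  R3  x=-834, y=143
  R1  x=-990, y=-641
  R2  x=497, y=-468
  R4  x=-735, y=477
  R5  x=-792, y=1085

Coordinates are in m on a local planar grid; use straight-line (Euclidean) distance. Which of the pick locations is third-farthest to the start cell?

R2

Distance to each, sorted:
R1: 1167.9 m
R5: 1130.3 m
R2: 895.9 m
R3: 693.2 m
R4: 672.8 m
The third-farthest is R2 at 895.9 m.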